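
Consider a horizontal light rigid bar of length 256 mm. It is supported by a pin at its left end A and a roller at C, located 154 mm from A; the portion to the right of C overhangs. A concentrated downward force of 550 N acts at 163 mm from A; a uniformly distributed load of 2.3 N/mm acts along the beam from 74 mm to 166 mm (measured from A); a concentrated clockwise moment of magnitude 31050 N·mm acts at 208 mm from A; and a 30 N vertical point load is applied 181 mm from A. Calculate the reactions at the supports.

Resultant of the distributed load: 2.3 × 92 = 211.6 N at 120 mm from A.
Moments about A: C_y·154 − 550·163 − (2.3·92)·120 − 31050 − 30·181 = 0 → C_y = 151522/154 = 983.909 ≈ 983.9 N.
ΣF_y = 0: A_y + 983.909 − 550 − 2.3·92 − 30 = 0 → A_y = -192.3 N.
ΣF_x = 0: no horizontal applied forces, so A_x = 0.

A_x = 0, A_y = -192.3 N, C_y = 983.9 N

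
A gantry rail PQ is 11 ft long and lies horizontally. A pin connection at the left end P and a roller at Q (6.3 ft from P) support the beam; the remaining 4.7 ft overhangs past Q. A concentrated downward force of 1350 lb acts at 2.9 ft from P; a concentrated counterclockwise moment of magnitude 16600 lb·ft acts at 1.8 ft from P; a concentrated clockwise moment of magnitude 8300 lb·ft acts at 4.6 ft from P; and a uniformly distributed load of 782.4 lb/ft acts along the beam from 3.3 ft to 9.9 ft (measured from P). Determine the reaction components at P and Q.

P_x = 0, P_y = 1800 lb, Q_y = 4714 lb

Resultant of the distributed load: 782.4 × 6.6 = 5163.84 lb at 6.6 ft from P.
ΣM about P: Q_y·6.3 − 1350·2.9 + 16600 − 8300 − (782.4·6.6)·6.6 = 0 → Q_y = 29696.344/6.3 = 4713.71 ≈ 4714 lb.
ΣF_y = 0: P_y + 4713.71 − 1350 − 782.4·6.6 = 0 → P_y = 1800 lb.
ΣF_x = 0: no horizontal applied forces, so P_x = 0.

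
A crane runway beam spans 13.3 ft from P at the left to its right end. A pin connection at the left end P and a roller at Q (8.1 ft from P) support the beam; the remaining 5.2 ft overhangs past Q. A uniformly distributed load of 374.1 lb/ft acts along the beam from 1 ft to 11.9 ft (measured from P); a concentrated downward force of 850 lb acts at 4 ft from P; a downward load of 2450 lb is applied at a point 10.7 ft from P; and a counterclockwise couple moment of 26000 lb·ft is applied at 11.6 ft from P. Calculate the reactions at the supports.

P_x = 0, P_y = 3684 lb, Q_y = 3693 lb

Resultant of the distributed load: 374.1 × 10.9 = 4077.69 lb at 6.45 ft from P.
ΣM about P: Q_y·8.1 − (374.1·10.9)·6.45 − 850·4 − 2450·10.7 + 26000 = 0 → Q_y = 29916.1005/8.1 = 3693.35 ≈ 3693 lb.
ΣF_y = 0: P_y + 3693.35 − 374.1·10.9 − 850 − 2450 = 0 → P_y = 3684 lb.
ΣF_x = 0: no horizontal applied forces, so P_x = 0.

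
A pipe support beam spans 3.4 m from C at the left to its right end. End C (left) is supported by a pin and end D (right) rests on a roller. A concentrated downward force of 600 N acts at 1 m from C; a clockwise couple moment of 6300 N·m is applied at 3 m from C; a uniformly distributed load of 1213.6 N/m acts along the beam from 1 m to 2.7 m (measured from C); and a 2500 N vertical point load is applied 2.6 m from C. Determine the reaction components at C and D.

C_x = 0, C_y = 99.36 N, D_y = 5064 N

Resultant of the distributed load: 1213.6 × 1.7 = 2063.12 N at 1.85 m from C.
Taking moments about C: D_y·3.4 − 600·1 − 6300 − (1213.6·1.7)·1.85 − 2500·2.6 = 0 → D_y = 17216.772/3.4 = 5063.76 ≈ 5064 N.
ΣF_y = 0: C_y + 5063.76 − 600 − 1213.6·1.7 − 2500 = 0 → C_y = 99.36 N.
ΣF_x = 0: no horizontal applied forces, so C_x = 0.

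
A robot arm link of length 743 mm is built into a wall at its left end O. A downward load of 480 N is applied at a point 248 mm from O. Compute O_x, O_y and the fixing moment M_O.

ΣF_x = 0: O_x = 0.
ΣF_y = 0: O_y − 480 = 0 → O_y = 480.0 N.
ΣM about O: M_O − 480·248 = 0 → M_O = 119000 N·mm.

O_x = 0, O_y = 480.0 N, M_O = 119000 N·mm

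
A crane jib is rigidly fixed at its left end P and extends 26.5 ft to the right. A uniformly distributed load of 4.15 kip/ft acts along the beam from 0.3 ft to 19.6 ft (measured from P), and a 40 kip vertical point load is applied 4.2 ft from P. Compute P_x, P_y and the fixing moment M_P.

P_x = 0, P_y = 120.1 kip, M_P = 964.9 kip·ft

Resultant of the distributed load: 4.15 × 19.3 = 80.095 kip at 9.95 ft from P.
ΣF_x = 0: P_x = 0.
ΣF_y = 0: P_y − 4.15·19.3 − 40 = 0 → P_y = 120.1 kip.
ΣM about P: M_P − (4.15·19.3)·9.95 − 40·4.2 = 0 → M_P = 964.9 kip·ft.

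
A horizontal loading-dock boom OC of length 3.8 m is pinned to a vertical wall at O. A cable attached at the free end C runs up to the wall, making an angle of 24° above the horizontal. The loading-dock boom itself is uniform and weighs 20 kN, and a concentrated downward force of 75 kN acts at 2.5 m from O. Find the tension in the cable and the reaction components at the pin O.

T = 145.9 kN, O_x = 133.3 kN, O_y = 35.66 kN

ΣM about O: T·sin24°·3.8 − 20·1.9 − 75·2.5 = 0 → T = 225.5/(3.8·0.406737) = 145.898 ≈ 145.9 kN.
ΣF_x = 0: O_x − T·cos24° = 0 → O_x = 145.898 × 0.913545 = 133.3 kN.
ΣF_y = 0: O_y + T·sin24° − 20 − 75 = 0 → O_y = 95 − 145.898 × 0.406737 = 35.66 kN.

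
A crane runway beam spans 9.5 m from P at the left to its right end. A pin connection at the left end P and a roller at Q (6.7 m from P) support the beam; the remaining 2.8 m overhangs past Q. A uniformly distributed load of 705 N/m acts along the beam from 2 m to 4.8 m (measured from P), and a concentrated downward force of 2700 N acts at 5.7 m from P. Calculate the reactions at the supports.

P_x = 0, P_y = 1375 N, Q_y = 3299 N

Resultant of the distributed load: 705 × 2.8 = 1974 N at 3.4 m from P.
Moments about P: Q_y·6.7 − (705·2.8)·3.4 − 2700·5.7 = 0 → Q_y = 22101.6/6.7 = 3298.75 ≈ 3299 N.
ΣF_y = 0: P_y + 3298.75 − 705·2.8 − 2700 = 0 → P_y = 1375 N.
ΣF_x = 0: no horizontal applied forces, so P_x = 0.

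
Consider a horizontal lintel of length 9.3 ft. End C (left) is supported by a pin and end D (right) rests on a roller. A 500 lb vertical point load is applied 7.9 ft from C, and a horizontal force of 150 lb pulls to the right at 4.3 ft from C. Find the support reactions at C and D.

ΣM about C: D_y·9.3 − 500·7.9 = 0 → D_y = 3950/9.3 = 424.731 ≈ 424.7 lb.
ΣF_y = 0: C_y + 424.731 − 500 = 0 → C_y = 75.27 lb.
ΣF_x = 0: C_x + 150 = 0 → C_x = -150.0 lb.

C_x = -150.0 lb, C_y = 75.27 lb, D_y = 424.7 lb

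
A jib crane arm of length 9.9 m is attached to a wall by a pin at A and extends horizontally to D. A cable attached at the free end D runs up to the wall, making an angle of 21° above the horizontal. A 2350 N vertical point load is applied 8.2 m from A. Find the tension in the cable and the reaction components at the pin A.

T = 5431 N, A_x = 5071 N, A_y = 403.5 N

ΣM about A: T·sin21°·9.9 − 2350·8.2 = 0 → T = 19270/(9.9·0.358368) = 5431.47 ≈ 5431 N.
ΣF_x = 0: A_x − T·cos21° = 0 → A_x = 5431.47 × 0.93358 = 5071 N.
ΣF_y = 0: A_y + T·sin21° − 2350 = 0 → A_y = 2350 − 5431.47 × 0.358368 = 403.5 N.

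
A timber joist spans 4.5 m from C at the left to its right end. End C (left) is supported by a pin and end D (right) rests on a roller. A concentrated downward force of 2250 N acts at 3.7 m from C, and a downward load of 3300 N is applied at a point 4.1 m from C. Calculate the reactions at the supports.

C_x = 0, C_y = 693.3 N, D_y = 4857 N

Taking moments about C: D_y·4.5 − 2250·3.7 − 3300·4.1 = 0 → D_y = 21855/4.5 = 4856.67 ≈ 4857 N.
ΣF_y = 0: C_y + 4856.67 − 2250 − 3300 = 0 → C_y = 693.3 N.
ΣF_x = 0: no horizontal applied forces, so C_x = 0.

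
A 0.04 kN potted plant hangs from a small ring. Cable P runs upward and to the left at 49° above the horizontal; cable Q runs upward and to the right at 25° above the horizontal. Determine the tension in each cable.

ΣF_x = 0: −T_P·cos49° + T_Q·cos25° = 0 → T_Q = 0.723881·T_P.
ΣF_y = 0: T_P·sin49° + T_Q·sin25° = 0.04.
Substitute: T_P·(0.75471 + 0.723881·0.422618) = 0.04 → T_P = 0.0377133 ≈ 0.03771 kN.
Then T_Q = 0.723881 × 0.0377133 = 0.02730 kN.

T_P = 0.03771 kN, T_Q = 0.02730 kN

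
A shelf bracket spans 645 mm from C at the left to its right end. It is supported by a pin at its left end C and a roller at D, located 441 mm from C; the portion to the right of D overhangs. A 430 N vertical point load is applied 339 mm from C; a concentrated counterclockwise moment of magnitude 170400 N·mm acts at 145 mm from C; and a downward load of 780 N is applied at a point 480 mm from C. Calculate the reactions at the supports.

Taking moments about C: D_y·441 − 430·339 + 170400 − 780·480 = 0 → D_y = 349770/441 = 793.129 ≈ 793.1 N.
ΣF_y = 0: C_y + 793.129 − 430 − 780 = 0 → C_y = 416.9 N.
ΣF_x = 0: no horizontal applied forces, so C_x = 0.

C_x = 0, C_y = 416.9 N, D_y = 793.1 N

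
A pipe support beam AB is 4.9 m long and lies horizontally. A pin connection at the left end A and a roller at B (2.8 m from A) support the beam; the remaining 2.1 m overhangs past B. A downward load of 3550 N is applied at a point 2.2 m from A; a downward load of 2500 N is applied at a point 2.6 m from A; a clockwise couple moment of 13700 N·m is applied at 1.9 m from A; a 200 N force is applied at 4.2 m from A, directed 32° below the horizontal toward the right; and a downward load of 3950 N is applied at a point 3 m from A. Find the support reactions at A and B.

A_x = -169.6 N, A_y = -4289 N, B_y = 14390 N

ΣM about A: B_y·2.8 − 3550·2.2 − 2500·2.6 − 13700 − 200·sin32°·4.2 − 3950·3 = 0 → B_y = 40305.1/2.8 = 14394.7 ≈ 14390 N.
ΣF_y = 0: A_y + 14394.7 − 3550 − 2500 − 200·sin32° − 3950 = 0 → A_y = -4289 N.
ΣF_x = 0: A_x + 200·cos32° = 0 → A_x = -169.6 N.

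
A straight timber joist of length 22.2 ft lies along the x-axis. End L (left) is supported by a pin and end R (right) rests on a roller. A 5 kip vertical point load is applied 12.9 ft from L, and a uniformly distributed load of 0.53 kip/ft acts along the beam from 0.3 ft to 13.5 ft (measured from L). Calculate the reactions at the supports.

Resultant of the distributed load: 0.53 × 13.2 = 6.996 kip at 6.9 ft from L.
Taking moments about L: R_y·22.2 − 5·12.9 − (0.53·13.2)·6.9 = 0 → R_y = 112.7724/22.2 = 5.07984 ≈ 5.080 kip.
ΣF_y = 0: L_y + 5.07984 − 5 − 0.53·13.2 = 0 → L_y = 6.916 kip.
ΣF_x = 0: no horizontal applied forces, so L_x = 0.

L_x = 0, L_y = 6.916 kip, R_y = 5.080 kip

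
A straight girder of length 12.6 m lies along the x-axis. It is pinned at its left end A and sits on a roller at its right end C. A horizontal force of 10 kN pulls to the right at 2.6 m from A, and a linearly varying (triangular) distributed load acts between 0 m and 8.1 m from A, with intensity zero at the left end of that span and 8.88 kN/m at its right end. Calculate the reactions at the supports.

Resultant of the triangular load: ½ × 8.88 × 8.1 = 35.964 kN, acting at 5.4 m from A (one-third of the span from the peak).
Taking moments about A: C_y·12.6 − (½·8.88·8.1)·5.4 = 0 → C_y = 194.2056/12.6 = 15.4131 ≈ 15.41 kN.
ΣF_y = 0: A_y + 15.4131 − ½·8.88·8.1 = 0 → A_y = 20.55 kN.
ΣF_x = 0: A_x + 10 = 0 → A_x = -10.00 kN.

A_x = -10.00 kN, A_y = 20.55 kN, C_y = 15.41 kN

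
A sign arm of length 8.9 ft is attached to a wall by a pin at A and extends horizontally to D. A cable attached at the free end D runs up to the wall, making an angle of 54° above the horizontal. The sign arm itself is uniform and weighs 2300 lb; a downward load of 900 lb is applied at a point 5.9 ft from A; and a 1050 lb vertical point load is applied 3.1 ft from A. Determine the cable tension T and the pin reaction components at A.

T = 2611 lb, A_x = 1535 lb, A_y = 2138 lb

ΣM about A: T·sin54°·8.9 − 2300·4.45 − 900·5.9 − 1050·3.1 = 0 → T = 18800/(8.9·0.809017) = 2611.02 ≈ 2611 lb.
ΣF_x = 0: A_x − T·cos54° = 0 → A_x = 2611.02 × 0.587785 = 1535 lb.
ΣF_y = 0: A_y + T·sin54° − 2300 − 900 − 1050 = 0 → A_y = 4250 − 2611.02 × 0.809017 = 2138 lb.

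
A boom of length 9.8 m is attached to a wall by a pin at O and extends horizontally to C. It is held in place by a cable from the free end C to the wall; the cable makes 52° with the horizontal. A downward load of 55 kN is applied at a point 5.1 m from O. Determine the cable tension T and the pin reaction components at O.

T = 36.32 kN, O_x = 22.36 kN, O_y = 26.38 kN

ΣM about O: T·sin52°·9.8 − 55·5.1 = 0 → T = 280.5/(9.8·0.788011) = 36.3224 ≈ 36.32 kN.
ΣF_x = 0: O_x − T·cos52° = 0 → O_x = 36.3224 × 0.615661 = 22.36 kN.
ΣF_y = 0: O_y + T·sin52° − 55 = 0 → O_y = 55 − 36.3224 × 0.788011 = 26.38 kN.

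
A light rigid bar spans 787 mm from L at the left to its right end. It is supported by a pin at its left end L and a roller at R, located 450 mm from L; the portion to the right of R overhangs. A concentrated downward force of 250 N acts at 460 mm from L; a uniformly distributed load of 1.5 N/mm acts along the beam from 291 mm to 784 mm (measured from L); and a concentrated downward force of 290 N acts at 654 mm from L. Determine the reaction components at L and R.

L_x = 0, L_y = -280.8 N, R_y = 1560 N

Resultant of the distributed load: 1.5 × 493 = 739.5 N at 537.5 mm from L.
ΣM about L: R_y·450 − 250·460 − (1.5·493)·537.5 − 290·654 = 0 → R_y = 702141.25/450 = 1560.31 ≈ 1560 N.
ΣF_y = 0: L_y + 1560.31 − 250 − 1.5·493 − 290 = 0 → L_y = -280.8 N.
ΣF_x = 0: no horizontal applied forces, so L_x = 0.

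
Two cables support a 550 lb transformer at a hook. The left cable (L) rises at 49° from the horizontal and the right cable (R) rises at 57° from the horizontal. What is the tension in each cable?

ΣF_x = 0: −T_L·cos49° + T_R·cos57° = 0 → T_R = 1.20458·T_L.
ΣF_y = 0: T_L·sin49° + T_R·sin57° = 550.
Substitute: T_L·(0.75471 + 1.20458·0.838671) = 550 → T_L = 311.622 ≈ 311.6 lb.
Then T_R = 1.20458 × 311.622 = 375.4 lb.

T_L = 311.6 lb, T_R = 375.4 lb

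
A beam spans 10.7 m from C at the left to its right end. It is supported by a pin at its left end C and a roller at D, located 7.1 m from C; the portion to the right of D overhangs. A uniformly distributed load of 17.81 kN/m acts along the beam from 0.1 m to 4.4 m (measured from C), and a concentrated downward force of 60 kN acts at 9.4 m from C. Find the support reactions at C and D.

Resultant of the distributed load: 17.81 × 4.3 = 76.583 kN at 2.25 m from C.
ΣM about C: D_y·7.1 − (17.81·4.3)·2.25 − 60·9.4 = 0 → D_y = 736.31175/7.1 = 103.706 ≈ 103.7 kN.
ΣF_y = 0: C_y + 103.706 − 17.81·4.3 − 60 = 0 → C_y = 32.88 kN.
ΣF_x = 0: no horizontal applied forces, so C_x = 0.

C_x = 0, C_y = 32.88 kN, D_y = 103.7 kN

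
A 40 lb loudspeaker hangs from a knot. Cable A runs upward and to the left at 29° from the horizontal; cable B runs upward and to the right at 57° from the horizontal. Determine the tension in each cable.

ΣF_x = 0: −T_A·cos29° + T_B·cos57° = 0 → T_B = 1.60587·T_A.
ΣF_y = 0: T_A·sin29° + T_B·sin57° = 40.
Substitute: T_A·(0.48481 + 1.60587·0.838671) = 40 → T_A = 21.8388 ≈ 21.84 lb.
Then T_B = 1.60587 × 21.8388 = 35.07 lb.

T_A = 21.84 lb, T_B = 35.07 lb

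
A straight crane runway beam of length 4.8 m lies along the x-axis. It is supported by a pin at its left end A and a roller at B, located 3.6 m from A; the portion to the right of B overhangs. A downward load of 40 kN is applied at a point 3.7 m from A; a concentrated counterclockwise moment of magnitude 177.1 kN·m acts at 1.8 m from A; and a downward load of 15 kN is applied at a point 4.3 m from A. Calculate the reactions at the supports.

Taking moments about A: B_y·3.6 − 40·3.7 + 177.1 − 15·4.3 = 0 → B_y = 35.4/3.6 = 9.83333 ≈ 9.833 kN.
ΣF_y = 0: A_y + 9.83333 − 40 − 15 = 0 → A_y = 45.17 kN.
ΣF_x = 0: no horizontal applied forces, so A_x = 0.

A_x = 0, A_y = 45.17 kN, B_y = 9.833 kN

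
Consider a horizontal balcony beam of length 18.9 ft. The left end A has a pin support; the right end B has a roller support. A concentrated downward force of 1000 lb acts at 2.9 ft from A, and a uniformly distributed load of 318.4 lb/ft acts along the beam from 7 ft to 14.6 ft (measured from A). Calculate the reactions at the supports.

A_x = 0, A_y = 1884 lb, B_y = 1536 lb

Resultant of the distributed load: 318.4 × 7.6 = 2419.84 lb at 10.8 ft from A.
ΣM about A: B_y·18.9 − 1000·2.9 − (318.4·7.6)·10.8 = 0 → B_y = 29034.272/18.9 = 1536.2 ≈ 1536 lb.
ΣF_y = 0: A_y + 1536.2 − 1000 − 318.4·7.6 = 0 → A_y = 1884 lb.
ΣF_x = 0: no horizontal applied forces, so A_x = 0.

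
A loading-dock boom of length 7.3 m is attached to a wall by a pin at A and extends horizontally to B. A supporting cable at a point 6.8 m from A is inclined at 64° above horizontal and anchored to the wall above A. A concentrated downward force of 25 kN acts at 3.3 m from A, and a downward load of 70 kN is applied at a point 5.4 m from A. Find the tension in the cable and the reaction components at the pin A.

ΣM about A: T·sin64°·6.8 − 25·3.3 − 70·5.4 = 0 → T = 460.5/(6.8·0.898794) = 75.3461 ≈ 75.35 kN.
ΣF_x = 0: A_x − T·cos64° = 0 → A_x = 75.3461 × 0.438371 = 33.03 kN.
ΣF_y = 0: A_y + T·sin64° − 25 − 70 = 0 → A_y = 95 − 75.3461 × 0.898794 = 27.28 kN.

T = 75.35 kN, A_x = 33.03 kN, A_y = 27.28 kN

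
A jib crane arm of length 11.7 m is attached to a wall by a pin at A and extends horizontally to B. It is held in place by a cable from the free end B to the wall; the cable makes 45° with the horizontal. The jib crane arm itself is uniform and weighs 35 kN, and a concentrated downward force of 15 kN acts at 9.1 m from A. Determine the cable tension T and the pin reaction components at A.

ΣM about A: T·sin45°·11.7 − 35·5.85 − 15·9.1 = 0 → T = 341.25/(11.7·0.707107) = 41.2479 ≈ 41.25 kN.
ΣF_x = 0: A_x − T·cos45° = 0 → A_x = 41.2479 × 0.707107 = 29.17 kN.
ΣF_y = 0: A_y + T·sin45° − 35 − 15 = 0 → A_y = 50 − 41.2479 × 0.707107 = 20.83 kN.

T = 41.25 kN, A_x = 29.17 kN, A_y = 20.83 kN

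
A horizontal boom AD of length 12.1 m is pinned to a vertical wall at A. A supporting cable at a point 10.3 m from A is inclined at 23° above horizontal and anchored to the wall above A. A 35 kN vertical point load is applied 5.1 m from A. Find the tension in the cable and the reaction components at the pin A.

T = 44.35 kN, A_x = 40.83 kN, A_y = 17.67 kN

ΣM about A: T·sin23°·10.3 − 35·5.1 = 0 → T = 178.5/(10.3·0.390731) = 44.353 ≈ 44.35 kN.
ΣF_x = 0: A_x − T·cos23° = 0 → A_x = 44.353 × 0.920505 = 40.83 kN.
ΣF_y = 0: A_y + T·sin23° − 35 = 0 → A_y = 35 − 44.353 × 0.390731 = 17.67 kN.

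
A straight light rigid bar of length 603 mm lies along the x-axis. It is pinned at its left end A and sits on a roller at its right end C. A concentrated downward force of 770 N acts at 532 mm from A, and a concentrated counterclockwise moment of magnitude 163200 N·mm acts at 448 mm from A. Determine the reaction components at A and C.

A_x = 0, A_y = 361.3 N, C_y = 408.7 N

ΣM about A: C_y·603 − 770·532 + 163200 = 0 → C_y = 246440/603 = 408.69 ≈ 408.7 N.
ΣF_y = 0: A_y + 408.69 − 770 = 0 → A_y = 361.3 N.
ΣF_x = 0: no horizontal applied forces, so A_x = 0.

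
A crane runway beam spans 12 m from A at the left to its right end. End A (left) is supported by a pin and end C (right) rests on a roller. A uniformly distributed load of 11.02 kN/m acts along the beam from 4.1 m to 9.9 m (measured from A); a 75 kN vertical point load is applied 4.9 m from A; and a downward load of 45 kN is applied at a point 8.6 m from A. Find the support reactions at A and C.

A_x = 0, A_y = 83.76 kN, C_y = 100.2 kN

Resultant of the distributed load: 11.02 × 5.8 = 63.916 kN at 7 m from A.
Taking moments about A: C_y·12 − (11.02·5.8)·7 − 75·4.9 − 45·8.6 = 0 → C_y = 1201.912/12 = 100.159 ≈ 100.2 kN.
ΣF_y = 0: A_y + 100.159 − 11.02·5.8 − 75 − 45 = 0 → A_y = 83.76 kN.
ΣF_x = 0: no horizontal applied forces, so A_x = 0.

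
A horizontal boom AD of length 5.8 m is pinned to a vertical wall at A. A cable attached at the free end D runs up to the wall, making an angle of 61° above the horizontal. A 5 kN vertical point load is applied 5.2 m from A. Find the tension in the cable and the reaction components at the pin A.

ΣM about A: T·sin61°·5.8 − 5·5.2 = 0 → T = 26/(5.8·0.87462) = 5.12538 ≈ 5.125 kN.
ΣF_x = 0: A_x − T·cos61° = 0 → A_x = 5.12538 × 0.48481 = 2.485 kN.
ΣF_y = 0: A_y + T·sin61° − 5 = 0 → A_y = 5 − 5.12538 × 0.87462 = 0.5172 kN.

T = 5.125 kN, A_x = 2.485 kN, A_y = 0.5172 kN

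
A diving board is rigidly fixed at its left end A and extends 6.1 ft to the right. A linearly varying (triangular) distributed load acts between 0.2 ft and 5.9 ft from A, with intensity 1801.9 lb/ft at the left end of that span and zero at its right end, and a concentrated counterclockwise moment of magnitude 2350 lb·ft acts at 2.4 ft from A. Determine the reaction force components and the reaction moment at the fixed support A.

Resultant of the triangular load: ½ × 1801.9 × 5.7 = 5135.415 lb, acting at 2.1 ft from A (one-third of the span from the peak).
ΣF_x = 0: A_x = 0.
ΣF_y = 0: A_y − ½·1801.9·5.7 = 0 → A_y = 5135 lb.
ΣM about A: M_A − (½·1801.9·5.7)·2.1 + 2350 = 0 → M_A = 8434 lb·ft.

A_x = 0, A_y = 5135 lb, M_A = 8434 lb·ft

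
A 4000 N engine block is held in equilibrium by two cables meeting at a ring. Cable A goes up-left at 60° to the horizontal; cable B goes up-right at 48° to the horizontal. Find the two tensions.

ΣF_x = 0: −T_A·cos60° + T_B·cos48° = 0 → T_B = 0.747238·T_A.
ΣF_y = 0: T_A·sin60° + T_B·sin48° = 4000.
Substitute: T_A·(0.866025 + 0.747238·0.743145) = 4000 → T_A = 2814.26 ≈ 2814 N.
Then T_B = 0.747238 × 2814.26 = 2103 N.

T_A = 2814 N, T_B = 2103 N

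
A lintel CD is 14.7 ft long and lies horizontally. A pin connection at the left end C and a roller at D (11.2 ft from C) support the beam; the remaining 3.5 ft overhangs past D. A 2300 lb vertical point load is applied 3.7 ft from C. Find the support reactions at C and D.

Taking moments about C: D_y·11.2 − 2300·3.7 = 0 → D_y = 8510/11.2 = 759.821 ≈ 759.8 lb.
ΣF_y = 0: C_y + 759.821 − 2300 = 0 → C_y = 1540 lb.
ΣF_x = 0: no horizontal applied forces, so C_x = 0.

C_x = 0, C_y = 1540 lb, D_y = 759.8 lb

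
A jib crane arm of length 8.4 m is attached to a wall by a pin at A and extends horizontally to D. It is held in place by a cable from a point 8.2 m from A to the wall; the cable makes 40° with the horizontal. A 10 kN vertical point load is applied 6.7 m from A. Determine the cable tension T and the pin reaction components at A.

ΣM about A: T·sin40°·8.2 − 10·6.7 = 0 → T = 67/(8.2·0.642788) = 12.7114 ≈ 12.71 kN.
ΣF_x = 0: A_x − T·cos40° = 0 → A_x = 12.7114 × 0.766044 = 9.737 kN.
ΣF_y = 0: A_y + T·sin40° − 10 = 0 → A_y = 10 − 12.7114 × 0.642788 = 1.829 kN.

T = 12.71 kN, A_x = 9.737 kN, A_y = 1.829 kN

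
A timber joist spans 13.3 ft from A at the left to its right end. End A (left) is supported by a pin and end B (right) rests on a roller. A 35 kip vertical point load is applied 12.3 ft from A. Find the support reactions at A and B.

Taking moments about A: B_y·13.3 − 35·12.3 = 0 → B_y = 430.5/13.3 = 32.3684 ≈ 32.37 kip.
ΣF_y = 0: A_y + 32.3684 − 35 = 0 → A_y = 2.632 kip.
ΣF_x = 0: no horizontal applied forces, so A_x = 0.

A_x = 0, A_y = 2.632 kip, B_y = 32.37 kip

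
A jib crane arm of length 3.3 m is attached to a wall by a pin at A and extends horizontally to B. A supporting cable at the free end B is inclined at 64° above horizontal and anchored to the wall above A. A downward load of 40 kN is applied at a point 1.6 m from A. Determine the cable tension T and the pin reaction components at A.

ΣM about A: T·sin64°·3.3 − 40·1.6 = 0 → T = 64/(3.3·0.898794) = 21.5777 ≈ 21.58 kN.
ΣF_x = 0: A_x − T·cos64° = 0 → A_x = 21.5777 × 0.438371 = 9.459 kN.
ΣF_y = 0: A_y + T·sin64° − 40 = 0 → A_y = 40 − 21.5777 × 0.898794 = 20.61 kN.

T = 21.58 kN, A_x = 9.459 kN, A_y = 20.61 kN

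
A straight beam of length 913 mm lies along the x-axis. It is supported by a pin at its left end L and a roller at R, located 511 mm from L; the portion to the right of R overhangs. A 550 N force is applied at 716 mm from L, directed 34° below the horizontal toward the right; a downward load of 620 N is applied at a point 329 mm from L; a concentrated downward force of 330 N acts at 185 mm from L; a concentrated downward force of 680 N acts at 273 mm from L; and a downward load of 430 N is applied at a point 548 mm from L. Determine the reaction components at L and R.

Moments about L: R_y·511 − 550·sin34°·716 − 620·329 − 330·185 − 680·273 − 430·548 = 0 → R_y = 906520/511 = 1774.01 ≈ 1774 N.
ΣF_y = 0: L_y + 1774.01 − 550·sin34° − 620 − 330 − 680 − 430 = 0 → L_y = 593.5 N.
ΣF_x = 0: L_x + 550·cos34° = 0 → L_x = -456.0 N.

L_x = -456.0 N, L_y = 593.5 N, R_y = 1774 N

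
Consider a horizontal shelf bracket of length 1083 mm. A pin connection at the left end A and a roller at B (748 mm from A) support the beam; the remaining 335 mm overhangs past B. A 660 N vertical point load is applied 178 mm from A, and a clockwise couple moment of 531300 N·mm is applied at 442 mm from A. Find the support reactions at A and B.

A_x = 0, A_y = -207.4 N, B_y = 867.4 N

Moments about A: B_y·748 − 660·178 − 531300 = 0 → B_y = 648780/748 = 867.353 ≈ 867.4 N.
ΣF_y = 0: A_y + 867.353 − 660 = 0 → A_y = -207.4 N.
ΣF_x = 0: no horizontal applied forces, so A_x = 0.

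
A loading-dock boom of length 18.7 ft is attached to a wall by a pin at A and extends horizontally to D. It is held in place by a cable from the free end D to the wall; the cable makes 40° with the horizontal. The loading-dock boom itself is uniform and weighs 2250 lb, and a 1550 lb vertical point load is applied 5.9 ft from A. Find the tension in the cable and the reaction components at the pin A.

T = 2511 lb, A_x = 1924 lb, A_y = 2186 lb

ΣM about A: T·sin40°·18.7 − 2250·9.35 − 1550·5.9 = 0 → T = 30182.5/(18.7·0.642788) = 2510.99 ≈ 2511 lb.
ΣF_x = 0: A_x − T·cos40° = 0 → A_x = 2510.99 × 0.766044 = 1924 lb.
ΣF_y = 0: A_y + T·sin40° − 2250 − 1550 = 0 → A_y = 3800 − 2510.99 × 0.642788 = 2186 lb.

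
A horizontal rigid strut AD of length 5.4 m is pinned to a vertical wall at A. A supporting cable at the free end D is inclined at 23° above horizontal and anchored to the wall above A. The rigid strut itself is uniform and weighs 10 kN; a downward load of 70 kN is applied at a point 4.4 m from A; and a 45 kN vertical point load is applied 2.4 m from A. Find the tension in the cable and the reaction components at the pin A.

ΣM about A: T·sin23°·5.4 − 10·2.7 − 70·4.4 − 45·2.4 = 0 → T = 443/(5.4·0.390731) = 209.958 ≈ 210.0 kN.
ΣF_x = 0: A_x − T·cos23° = 0 → A_x = 209.958 × 0.920505 = 193.3 kN.
ΣF_y = 0: A_y + T·sin23° − 10 − 70 − 45 = 0 → A_y = 125 − 209.958 × 0.390731 = 42.96 kN.

T = 210.0 kN, A_x = 193.3 kN, A_y = 42.96 kN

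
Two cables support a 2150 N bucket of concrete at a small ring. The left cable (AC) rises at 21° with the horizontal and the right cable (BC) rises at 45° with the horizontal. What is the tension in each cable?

ΣF_x = 0: −T_AC·cos21° + T_BC·cos45° = 0 → T_BC = 1.32028·T_AC.
ΣF_y = 0: T_AC·sin21° + T_BC·sin45° = 2150.
Substitute: T_AC·(0.358368 + 1.32028·0.707107) = 2150 → T_AC = 1664.15 ≈ 1664 N.
Then T_BC = 1.32028 × 1664.15 = 2197 N.

T_AC = 1664 N, T_BC = 2197 N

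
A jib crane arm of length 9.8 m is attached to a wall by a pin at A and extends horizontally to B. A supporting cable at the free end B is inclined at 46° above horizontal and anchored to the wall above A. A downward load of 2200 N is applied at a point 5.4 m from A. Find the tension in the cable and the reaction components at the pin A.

T = 1685 N, A_x = 1171 N, A_y = 987.8 N

ΣM about A: T·sin46°·9.8 − 2200·5.4 = 0 → T = 11880/(9.8·0.71934) = 1685.22 ≈ 1685 N.
ΣF_x = 0: A_x − T·cos46° = 0 → A_x = 1685.22 × 0.694658 = 1171 N.
ΣF_y = 0: A_y + T·sin46° − 2200 = 0 → A_y = 2200 − 1685.22 × 0.71934 = 987.8 N.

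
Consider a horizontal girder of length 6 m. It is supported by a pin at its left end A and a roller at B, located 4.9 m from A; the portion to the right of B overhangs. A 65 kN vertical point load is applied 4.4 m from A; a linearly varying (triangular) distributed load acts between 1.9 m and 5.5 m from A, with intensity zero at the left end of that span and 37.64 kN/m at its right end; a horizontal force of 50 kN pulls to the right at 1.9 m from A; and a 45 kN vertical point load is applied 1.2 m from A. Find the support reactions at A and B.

A_x = -50.00 kN, A_y = 48.91 kN, B_y = 128.8 kN

Resultant of the triangular load: ½ × 37.64 × 3.6 = 67.752 kN, acting at 4.3 m from A (one-third of the span from the peak).
Moments about A: B_y·4.9 − 65·4.4 − (½·37.64·3.6)·4.3 − 45·1.2 = 0 → B_y = 631.3336/4.9 = 128.844 ≈ 128.8 kN.
ΣF_y = 0: A_y + 128.844 − 65 − ½·37.64·3.6 − 45 = 0 → A_y = 48.91 kN.
ΣF_x = 0: A_x + 50 = 0 → A_x = -50.00 kN.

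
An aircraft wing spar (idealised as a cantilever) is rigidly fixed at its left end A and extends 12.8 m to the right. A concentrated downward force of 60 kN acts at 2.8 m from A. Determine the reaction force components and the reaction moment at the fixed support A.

ΣF_x = 0: A_x = 0.
ΣF_y = 0: A_y − 60 = 0 → A_y = 60.00 kN.
ΣM about A: M_A − 60·2.8 = 0 → M_A = 168.0 kN·m.

A_x = 0, A_y = 60.00 kN, M_A = 168.0 kN·m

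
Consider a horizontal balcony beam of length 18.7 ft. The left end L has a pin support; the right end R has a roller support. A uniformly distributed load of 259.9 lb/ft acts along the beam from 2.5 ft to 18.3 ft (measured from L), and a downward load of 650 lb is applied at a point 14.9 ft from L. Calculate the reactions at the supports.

Resultant of the distributed load: 259.9 × 15.8 = 4106.42 lb at 10.4 ft from L.
Taking moments about L: R_y·18.7 − (259.9·15.8)·10.4 − 650·14.9 = 0 → R_y = 52391.768/18.7 = 2801.7 ≈ 2802 lb.
ΣF_y = 0: L_y + 2801.7 − 259.9·15.8 − 650 = 0 → L_y = 1955 lb.
ΣF_x = 0: no horizontal applied forces, so L_x = 0.

L_x = 0, L_y = 1955 lb, R_y = 2802 lb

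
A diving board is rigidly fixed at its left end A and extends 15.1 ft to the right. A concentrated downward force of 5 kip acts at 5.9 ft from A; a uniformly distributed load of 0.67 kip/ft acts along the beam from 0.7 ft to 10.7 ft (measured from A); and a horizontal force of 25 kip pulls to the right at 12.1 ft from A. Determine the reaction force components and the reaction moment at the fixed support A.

Resultant of the distributed load: 0.67 × 10 = 6.7 kip at 5.7 ft from A.
ΣF_x = 0: A_x + 25 = 0 → A_x = -25.00 kip.
ΣF_y = 0: A_y − 5 − 0.67·10 = 0 → A_y = 11.70 kip.
ΣM about A: M_A − 5·5.9 − (0.67·10)·5.7 = 0 → M_A = 67.69 kip·ft.

A_x = -25.00 kip, A_y = 11.70 kip, M_A = 67.69 kip·ft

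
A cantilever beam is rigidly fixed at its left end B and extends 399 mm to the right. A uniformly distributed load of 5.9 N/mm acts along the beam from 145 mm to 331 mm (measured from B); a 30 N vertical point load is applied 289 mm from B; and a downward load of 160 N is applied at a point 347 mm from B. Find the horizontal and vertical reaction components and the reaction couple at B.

Resultant of the distributed load: 5.9 × 186 = 1097.4 N at 238 mm from B.
ΣF_x = 0: B_x = 0.
ΣF_y = 0: B_y − 5.9·186 − 30 − 160 = 0 → B_y = 1287 N.
ΣM about B: M_B − (5.9·186)·238 − 30·289 − 160·347 = 0 → M_B = 325400 N·mm.

B_x = 0, B_y = 1287 N, M_B = 325400 N·mm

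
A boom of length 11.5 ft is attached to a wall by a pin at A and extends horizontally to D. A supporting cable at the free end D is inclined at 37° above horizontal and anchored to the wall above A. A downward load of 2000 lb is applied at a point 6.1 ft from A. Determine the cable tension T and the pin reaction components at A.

T = 1763 lb, A_x = 1408 lb, A_y = 939.1 lb

ΣM about A: T·sin37°·11.5 − 2000·6.1 = 0 → T = 12200/(11.5·0.601815) = 1762.78 ≈ 1763 lb.
ΣF_x = 0: A_x − T·cos37° = 0 → A_x = 1762.78 × 0.798636 = 1408 lb.
ΣF_y = 0: A_y + T·sin37° − 2000 = 0 → A_y = 2000 − 1762.78 × 0.601815 = 939.1 lb.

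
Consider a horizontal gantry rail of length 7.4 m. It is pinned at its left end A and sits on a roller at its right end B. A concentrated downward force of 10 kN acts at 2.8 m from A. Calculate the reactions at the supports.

Taking moments about A: B_y·7.4 − 10·2.8 = 0 → B_y = 28/7.4 = 3.78378 ≈ 3.784 kN.
ΣF_y = 0: A_y + 3.78378 − 10 = 0 → A_y = 6.216 kN.
ΣF_x = 0: no horizontal applied forces, so A_x = 0.

A_x = 0, A_y = 6.216 kN, B_y = 3.784 kN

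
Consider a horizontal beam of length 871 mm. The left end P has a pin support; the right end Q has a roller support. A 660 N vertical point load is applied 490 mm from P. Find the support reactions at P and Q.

P_x = 0, P_y = 288.7 N, Q_y = 371.3 N

Moments about P: Q_y·871 − 660·490 = 0 → Q_y = 323400/871 = 371.297 ≈ 371.3 N.
ΣF_y = 0: P_y + 371.297 − 660 = 0 → P_y = 288.7 N.
ΣF_x = 0: no horizontal applied forces, so P_x = 0.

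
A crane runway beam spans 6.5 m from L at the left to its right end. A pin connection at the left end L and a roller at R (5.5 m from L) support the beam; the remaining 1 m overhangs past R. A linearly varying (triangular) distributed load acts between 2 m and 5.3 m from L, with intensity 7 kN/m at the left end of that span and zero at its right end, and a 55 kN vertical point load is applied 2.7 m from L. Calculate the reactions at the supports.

L_x = 0, L_y = 33.04 kN, R_y = 33.51 kN

Resultant of the triangular load: ½ × 7 × 3.3 = 11.55 kN, acting at 3.1 m from L (one-third of the span from the peak).
ΣM about L: R_y·5.5 − (½·7·3.3)·3.1 − 55·2.7 = 0 → R_y = 184.305/5.5 = 33.51 kN.
ΣF_y = 0: L_y + 33.51 − ½·7·3.3 − 55 = 0 → L_y = 33.04 kN.
ΣF_x = 0: no horizontal applied forces, so L_x = 0.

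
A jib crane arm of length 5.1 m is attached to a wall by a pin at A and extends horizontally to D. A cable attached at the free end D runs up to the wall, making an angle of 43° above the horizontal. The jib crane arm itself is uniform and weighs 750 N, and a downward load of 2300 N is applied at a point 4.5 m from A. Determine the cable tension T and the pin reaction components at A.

ΣM about A: T·sin43°·5.1 − 750·2.55 − 2300·4.5 = 0 → T = 12262.5/(5.1·0.681998) = 3525.54 ≈ 3526 N.
ΣF_x = 0: A_x − T·cos43° = 0 → A_x = 3525.54 × 0.731354 = 2578 N.
ΣF_y = 0: A_y + T·sin43° − 750 − 2300 = 0 → A_y = 3050 − 3525.54 × 0.681998 = 645.6 N.

T = 3526 N, A_x = 2578 N, A_y = 645.6 N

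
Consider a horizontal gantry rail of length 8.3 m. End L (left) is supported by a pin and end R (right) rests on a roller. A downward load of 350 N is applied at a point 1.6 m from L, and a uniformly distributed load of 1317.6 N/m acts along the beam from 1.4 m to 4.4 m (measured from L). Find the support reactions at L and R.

Resultant of the distributed load: 1317.6 × 3 = 3952.8 N at 2.9 m from L.
Taking moments about L: R_y·8.3 − 350·1.6 − (1317.6·3)·2.9 = 0 → R_y = 12023.12/8.3 = 1448.57 ≈ 1449 N.
ΣF_y = 0: L_y + 1448.57 − 350 − 1317.6·3 = 0 → L_y = 2854 N.
ΣF_x = 0: no horizontal applied forces, so L_x = 0.

L_x = 0, L_y = 2854 N, R_y = 1449 N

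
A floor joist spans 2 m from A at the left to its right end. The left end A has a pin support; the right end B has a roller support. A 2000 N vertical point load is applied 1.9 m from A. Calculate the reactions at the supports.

A_x = 0, A_y = 100.0 N, B_y = 1900 N

Moments about A: B_y·2 − 2000·1.9 = 0 → B_y = 3800/2 = 1900 N.
ΣF_y = 0: A_y + 1900 − 2000 = 0 → A_y = 100.0 N.
ΣF_x = 0: no horizontal applied forces, so A_x = 0.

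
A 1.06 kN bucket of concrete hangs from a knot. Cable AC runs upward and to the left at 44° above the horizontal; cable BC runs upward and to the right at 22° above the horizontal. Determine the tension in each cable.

T_AC = 1.076 kN, T_BC = 0.8347 kN

ΣF_x = 0: −T_AC·cos44° + T_BC·cos22° = 0 → T_BC = 0.775833·T_AC.
ΣF_y = 0: T_AC·sin44° + T_BC·sin22° = 1.06.
Substitute: T_AC·(0.694658 + 0.775833·0.374607) = 1.06 → T_AC = 1.07582 ≈ 1.076 kN.
Then T_BC = 0.775833 × 1.07582 = 0.8347 kN.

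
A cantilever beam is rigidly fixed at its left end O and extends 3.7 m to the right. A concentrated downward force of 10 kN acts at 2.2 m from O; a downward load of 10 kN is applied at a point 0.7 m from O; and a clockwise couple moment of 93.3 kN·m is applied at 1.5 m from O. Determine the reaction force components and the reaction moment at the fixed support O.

ΣF_x = 0: O_x = 0.
ΣF_y = 0: O_y − 10 − 10 = 0 → O_y = 20.00 kN.
ΣM about O: M_O − 10·2.2 − 10·0.7 − 93.3 = 0 → M_O = 122.3 kN·m.

O_x = 0, O_y = 20.00 kN, M_O = 122.3 kN·m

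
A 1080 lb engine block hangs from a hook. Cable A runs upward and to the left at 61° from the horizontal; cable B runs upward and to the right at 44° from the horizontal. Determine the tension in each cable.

ΣF_x = 0: −T_A·cos61° + T_B·cos44° = 0 → T_B = 0.673965·T_A.
ΣF_y = 0: T_A·sin61° + T_B·sin44° = 1080.
Substitute: T_A·(0.87462 + 0.673965·0.694658) = 1080 → T_A = 804.292 ≈ 804.3 lb.
Then T_B = 0.673965 × 804.292 = 542.1 lb.

T_A = 804.3 lb, T_B = 542.1 lb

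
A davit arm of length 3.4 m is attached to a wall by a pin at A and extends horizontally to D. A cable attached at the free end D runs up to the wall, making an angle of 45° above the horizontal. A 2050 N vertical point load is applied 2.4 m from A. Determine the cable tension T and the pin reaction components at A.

ΣM about A: T·sin45°·3.4 − 2050·2.4 = 0 → T = 4920/(3.4·0.707107) = 2046.45 ≈ 2046 N.
ΣF_x = 0: A_x − T·cos45° = 0 → A_x = 2046.45 × 0.707107 = 1447 N.
ΣF_y = 0: A_y + T·sin45° − 2050 = 0 → A_y = 2050 − 2046.45 × 0.707107 = 602.9 N.

T = 2046 N, A_x = 1447 N, A_y = 602.9 N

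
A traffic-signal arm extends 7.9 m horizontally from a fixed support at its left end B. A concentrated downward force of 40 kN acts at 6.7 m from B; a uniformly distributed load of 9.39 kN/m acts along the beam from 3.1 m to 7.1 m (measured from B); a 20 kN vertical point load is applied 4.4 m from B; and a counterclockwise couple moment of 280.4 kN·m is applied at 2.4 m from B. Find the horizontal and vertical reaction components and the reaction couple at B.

Resultant of the distributed load: 9.39 × 4 = 37.56 kN at 5.1 m from B.
ΣF_x = 0: B_x = 0.
ΣF_y = 0: B_y − 40 − 9.39·4 − 20 = 0 → B_y = 97.56 kN.
ΣM about B: M_B − 40·6.7 − (9.39·4)·5.1 − 20·4.4 + 280.4 = 0 → M_B = 267.2 kN·m.

B_x = 0, B_y = 97.56 kN, M_B = 267.2 kN·m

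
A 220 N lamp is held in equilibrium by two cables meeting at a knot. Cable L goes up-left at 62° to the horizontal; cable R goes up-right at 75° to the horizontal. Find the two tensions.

ΣF_x = 0: −T_L·cos62° + T_R·cos75° = 0 → T_R = 1.8139·T_L.
ΣF_y = 0: T_L·sin62° + T_R·sin75° = 220.
Substitute: T_L·(0.882948 + 1.8139·0.965926) = 220 → T_L = 83.4902 ≈ 83.49 N.
Then T_R = 1.8139 × 83.4902 = 151.4 N.

T_L = 83.49 N, T_R = 151.4 N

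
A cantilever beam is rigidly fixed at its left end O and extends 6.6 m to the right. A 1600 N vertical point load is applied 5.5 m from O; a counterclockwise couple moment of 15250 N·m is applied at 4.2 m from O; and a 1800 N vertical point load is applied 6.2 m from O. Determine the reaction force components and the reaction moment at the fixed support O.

O_x = 0, O_y = 3400 N, M_O = 4710 N·m

ΣF_x = 0: O_x = 0.
ΣF_y = 0: O_y − 1600 − 1800 = 0 → O_y = 3400 N.
ΣM about O: M_O − 1600·5.5 + 15250 − 1800·6.2 = 0 → M_O = 4710 N·m.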